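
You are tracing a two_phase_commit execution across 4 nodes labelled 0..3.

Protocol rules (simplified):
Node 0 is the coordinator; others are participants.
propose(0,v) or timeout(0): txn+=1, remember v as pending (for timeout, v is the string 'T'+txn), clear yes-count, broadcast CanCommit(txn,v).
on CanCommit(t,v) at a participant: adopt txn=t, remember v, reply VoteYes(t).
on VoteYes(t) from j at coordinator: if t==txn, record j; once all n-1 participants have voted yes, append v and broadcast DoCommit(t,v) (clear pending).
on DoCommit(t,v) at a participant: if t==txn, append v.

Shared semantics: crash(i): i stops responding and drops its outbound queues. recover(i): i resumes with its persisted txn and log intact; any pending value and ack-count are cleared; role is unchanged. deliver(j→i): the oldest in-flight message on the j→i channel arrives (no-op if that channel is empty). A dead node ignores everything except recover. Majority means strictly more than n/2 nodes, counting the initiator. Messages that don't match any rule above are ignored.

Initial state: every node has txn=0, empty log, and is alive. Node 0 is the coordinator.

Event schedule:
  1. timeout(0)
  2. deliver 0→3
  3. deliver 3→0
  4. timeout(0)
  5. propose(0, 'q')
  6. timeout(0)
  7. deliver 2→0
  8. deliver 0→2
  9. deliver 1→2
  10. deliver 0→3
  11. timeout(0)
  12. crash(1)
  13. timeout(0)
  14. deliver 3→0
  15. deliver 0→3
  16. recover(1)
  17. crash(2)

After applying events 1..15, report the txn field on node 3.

3

e1 timeout(0): 0[coor,t=1,-]
e2 deliver 0→3: 3[part,t=1,-]
e3 deliver 3→0: ·
e4 timeout(0): 0[coor,t=2,-]
e5 propose(0,'q'): 0[coor,t=3,-]
e6 timeout(0): 0[coor,t=4,-]
e7 deliver 2→0: ·
e8 deliver 0→2: 2[part,t=1,-]
e9 deliver 1→2: ·
e10 deliver 0→3: 3[part,t=2,-]
e11 timeout(0): 0[coor,t=5,-]
e12 crash(1): 1[✗part,t=0,-]
e13 timeout(0): 0[coor,t=6,-]
e14 deliver 3→0: ·
e15 deliver 0→3: 3[part,t=3,-]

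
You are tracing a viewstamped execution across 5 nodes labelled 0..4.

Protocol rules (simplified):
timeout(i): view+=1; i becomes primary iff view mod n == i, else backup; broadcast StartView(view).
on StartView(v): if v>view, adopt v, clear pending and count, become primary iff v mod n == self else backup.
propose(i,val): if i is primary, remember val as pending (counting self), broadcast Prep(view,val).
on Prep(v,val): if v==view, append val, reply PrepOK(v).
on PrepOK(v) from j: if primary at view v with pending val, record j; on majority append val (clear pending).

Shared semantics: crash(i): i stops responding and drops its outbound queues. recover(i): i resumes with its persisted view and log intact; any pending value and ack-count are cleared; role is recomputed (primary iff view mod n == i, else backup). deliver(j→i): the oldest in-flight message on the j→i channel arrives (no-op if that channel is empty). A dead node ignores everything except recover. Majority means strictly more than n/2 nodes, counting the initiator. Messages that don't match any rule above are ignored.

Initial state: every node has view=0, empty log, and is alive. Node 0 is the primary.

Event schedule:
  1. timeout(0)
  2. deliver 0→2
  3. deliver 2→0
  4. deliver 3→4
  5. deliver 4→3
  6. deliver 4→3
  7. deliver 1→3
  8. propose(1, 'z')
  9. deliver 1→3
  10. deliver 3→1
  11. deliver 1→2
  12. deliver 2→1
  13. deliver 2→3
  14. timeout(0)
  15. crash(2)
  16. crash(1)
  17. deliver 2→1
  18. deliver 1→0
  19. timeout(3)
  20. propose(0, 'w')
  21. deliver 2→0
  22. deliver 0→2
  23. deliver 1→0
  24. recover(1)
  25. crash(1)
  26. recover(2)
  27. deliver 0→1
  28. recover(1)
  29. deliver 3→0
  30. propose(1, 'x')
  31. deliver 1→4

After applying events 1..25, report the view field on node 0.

1. timeout(0):  <0:back v1 ->
2. deliver 0→2:  <2:back v1 ->
3. deliver 2→0:  nop
4. deliver 3→4:  nop
5. deliver 4→3:  nop
6. deliver 4→3:  nop
7. deliver 1→3:  nop
8. propose(1,'z'):  nop
9. deliver 1→3:  nop
10. deliver 3→1:  nop
11. deliver 1→2:  nop
12. deliver 2→1:  nop
13. deliver 2→3:  nop
14. timeout(0):  <0:back v2 ->
15. crash(2):  <2:✗back v1 ->
16. crash(1):  <1:✗back v0 ->
17. deliver 2→1:  nop
18. deliver 1→0:  nop
19. timeout(3):  <3:back v1 ->
20. propose(0,'w'):  nop
21. deliver 2→0:  nop
22. deliver 0→2:  nop
23. deliver 1→0:  nop
24. recover(1):  <1:back v0 ->
25. crash(1):  <1:✗back v0 ->

2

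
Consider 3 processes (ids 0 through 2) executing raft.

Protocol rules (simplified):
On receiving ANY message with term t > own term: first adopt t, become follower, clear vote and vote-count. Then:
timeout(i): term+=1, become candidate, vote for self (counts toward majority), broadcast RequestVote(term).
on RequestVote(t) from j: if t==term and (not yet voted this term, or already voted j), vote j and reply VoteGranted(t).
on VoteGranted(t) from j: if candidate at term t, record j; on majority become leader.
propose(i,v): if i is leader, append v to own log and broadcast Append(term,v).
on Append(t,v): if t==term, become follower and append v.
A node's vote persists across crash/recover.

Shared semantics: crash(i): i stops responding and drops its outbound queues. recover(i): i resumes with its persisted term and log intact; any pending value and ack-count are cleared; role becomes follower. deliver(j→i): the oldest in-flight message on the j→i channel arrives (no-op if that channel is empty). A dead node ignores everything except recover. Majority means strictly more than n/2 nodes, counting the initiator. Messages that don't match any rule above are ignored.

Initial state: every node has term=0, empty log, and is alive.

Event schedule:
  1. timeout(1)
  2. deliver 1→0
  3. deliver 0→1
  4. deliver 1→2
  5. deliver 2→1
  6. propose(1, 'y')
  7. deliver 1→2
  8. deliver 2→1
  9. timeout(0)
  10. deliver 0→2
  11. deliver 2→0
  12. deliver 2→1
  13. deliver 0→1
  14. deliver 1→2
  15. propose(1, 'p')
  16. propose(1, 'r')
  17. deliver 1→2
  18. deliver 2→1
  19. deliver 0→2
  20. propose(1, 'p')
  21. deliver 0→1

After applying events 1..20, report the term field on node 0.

2

[1] timeout(1) → N1(cand t1 [-])
[2] deliver 1→0 → N0(foll t1 [-])
[3] deliver 0→1 → N1(lead t1 [-])
[4] deliver 1→2 → N2(foll t1 [-])
[5] deliver 2→1 → ∅
[6] propose(1,'y') → N1(lead t1 [y])
[7] deliver 1→2 → N2(foll t1 [y])
[8] deliver 2→1 → ∅
[9] timeout(0) → N0(cand t2 [-])
[10] deliver 0→2 → N2(foll t2 [y])
[11] deliver 2→0 → N0(lead t2 [-])
[12] deliver 2→1 → ∅
[13] deliver 0→1 → N1(foll t2 [y])
[14] deliver 1→2 → ∅
[15] propose(1,'p') → ∅
[16] propose(1,'r') → ∅
[17] deliver 1→2 → ∅
[18] deliver 2→1 → ∅
[19] deliver 0→2 → ∅
[20] propose(1,'p') → ∅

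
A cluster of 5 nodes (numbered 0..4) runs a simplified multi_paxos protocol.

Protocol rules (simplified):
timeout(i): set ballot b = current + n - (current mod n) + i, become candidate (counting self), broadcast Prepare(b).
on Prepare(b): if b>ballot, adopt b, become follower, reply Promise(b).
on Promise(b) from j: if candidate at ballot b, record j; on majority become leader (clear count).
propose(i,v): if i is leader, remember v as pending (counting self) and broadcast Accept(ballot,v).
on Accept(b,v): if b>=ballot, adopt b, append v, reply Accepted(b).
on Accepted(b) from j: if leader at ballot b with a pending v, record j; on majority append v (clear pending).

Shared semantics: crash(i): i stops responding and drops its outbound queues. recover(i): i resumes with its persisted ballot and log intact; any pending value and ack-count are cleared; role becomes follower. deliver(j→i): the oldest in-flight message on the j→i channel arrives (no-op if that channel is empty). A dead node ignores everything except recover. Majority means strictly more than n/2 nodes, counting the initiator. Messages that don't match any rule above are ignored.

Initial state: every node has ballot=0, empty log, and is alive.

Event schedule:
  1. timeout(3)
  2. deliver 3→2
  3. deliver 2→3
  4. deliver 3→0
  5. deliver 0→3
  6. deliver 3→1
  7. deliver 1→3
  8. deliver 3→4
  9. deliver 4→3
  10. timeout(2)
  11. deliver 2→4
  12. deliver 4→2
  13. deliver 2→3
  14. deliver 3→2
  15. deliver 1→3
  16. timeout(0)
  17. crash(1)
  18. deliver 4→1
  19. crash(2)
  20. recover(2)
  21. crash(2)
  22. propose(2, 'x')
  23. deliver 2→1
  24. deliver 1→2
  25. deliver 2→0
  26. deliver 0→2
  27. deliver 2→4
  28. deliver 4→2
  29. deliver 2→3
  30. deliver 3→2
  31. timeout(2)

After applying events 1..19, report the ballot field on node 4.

after 1 — timeout(3): n3:cand/b8/[-]
after 2 — deliver 3→2: n2:foll/b8/[-]
after 3 — deliver 2→3: ·
after 4 — deliver 3→0: n0:foll/b8/[-]
after 5 — deliver 0→3: n3:lead/b8/[-]
after 6 — deliver 3→1: n1:foll/b8/[-]
after 7 — deliver 1→3: ·
after 8 — deliver 3→4: n4:foll/b8/[-]
after 9 — deliver 4→3: ·
after 10 — timeout(2): n2:cand/b12/[-]
after 11 — deliver 2→4: n4:foll/b12/[-]
after 12 — deliver 4→2: ·
after 13 — deliver 2→3: n3:foll/b12/[-]
after 14 — deliver 3→2: n2:lead/b12/[-]
after 15 — deliver 1→3: ·
after 16 — timeout(0): n0:cand/b10/[-]
after 17 — crash(1): n1:✗foll/b8/[-]
after 18 — deliver 4→1: ·
after 19 — crash(2): n2:✗lead/b12/[-]

12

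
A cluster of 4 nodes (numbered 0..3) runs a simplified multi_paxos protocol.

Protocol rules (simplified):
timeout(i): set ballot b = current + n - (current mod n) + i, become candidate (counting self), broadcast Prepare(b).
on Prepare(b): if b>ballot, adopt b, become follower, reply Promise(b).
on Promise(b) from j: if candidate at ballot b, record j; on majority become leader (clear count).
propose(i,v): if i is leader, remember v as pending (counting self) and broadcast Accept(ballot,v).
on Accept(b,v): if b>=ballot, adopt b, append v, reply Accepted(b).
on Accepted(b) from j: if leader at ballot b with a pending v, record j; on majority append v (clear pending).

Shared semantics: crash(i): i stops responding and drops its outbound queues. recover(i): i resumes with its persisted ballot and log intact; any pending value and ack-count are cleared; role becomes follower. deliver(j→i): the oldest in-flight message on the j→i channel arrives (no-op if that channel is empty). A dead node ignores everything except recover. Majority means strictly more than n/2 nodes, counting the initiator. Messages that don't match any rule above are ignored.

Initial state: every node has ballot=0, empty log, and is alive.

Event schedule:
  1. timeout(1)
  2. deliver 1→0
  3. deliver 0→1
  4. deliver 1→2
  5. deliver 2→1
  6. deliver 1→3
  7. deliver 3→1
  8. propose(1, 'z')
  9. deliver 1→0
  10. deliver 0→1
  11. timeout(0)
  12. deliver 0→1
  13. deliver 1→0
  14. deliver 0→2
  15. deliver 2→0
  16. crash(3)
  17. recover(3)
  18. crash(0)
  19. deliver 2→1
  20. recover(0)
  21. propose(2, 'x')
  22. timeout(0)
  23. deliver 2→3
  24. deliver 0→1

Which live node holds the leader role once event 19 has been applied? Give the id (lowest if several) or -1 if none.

-1

1. timeout(1):  <1:cand b5 ->
2. deliver 1→0:  <0:foll b5 ->
3. deliver 0→1:  nop
4. deliver 1→2:  <2:foll b5 ->
5. deliver 2→1:  <1:lead b5 ->
6. deliver 1→3:  <3:foll b5 ->
7. deliver 3→1:  nop
8. propose(1,'z'):  nop
9. deliver 1→0:  <0:foll b5 z>
10. deliver 0→1:  nop
11. timeout(0):  <0:cand b8 z>
12. deliver 0→1:  <1:foll b8 ->
13. deliver 1→0:  nop
14. deliver 0→2:  <2:foll b8 ->
15. deliver 2→0:  <0:lead b8 z>
16. crash(3):  <3:✗foll b5 ->
17. recover(3):  <3:foll b5 ->
18. crash(0):  <0:✗lead b8 z>
19. deliver 2→1:  nop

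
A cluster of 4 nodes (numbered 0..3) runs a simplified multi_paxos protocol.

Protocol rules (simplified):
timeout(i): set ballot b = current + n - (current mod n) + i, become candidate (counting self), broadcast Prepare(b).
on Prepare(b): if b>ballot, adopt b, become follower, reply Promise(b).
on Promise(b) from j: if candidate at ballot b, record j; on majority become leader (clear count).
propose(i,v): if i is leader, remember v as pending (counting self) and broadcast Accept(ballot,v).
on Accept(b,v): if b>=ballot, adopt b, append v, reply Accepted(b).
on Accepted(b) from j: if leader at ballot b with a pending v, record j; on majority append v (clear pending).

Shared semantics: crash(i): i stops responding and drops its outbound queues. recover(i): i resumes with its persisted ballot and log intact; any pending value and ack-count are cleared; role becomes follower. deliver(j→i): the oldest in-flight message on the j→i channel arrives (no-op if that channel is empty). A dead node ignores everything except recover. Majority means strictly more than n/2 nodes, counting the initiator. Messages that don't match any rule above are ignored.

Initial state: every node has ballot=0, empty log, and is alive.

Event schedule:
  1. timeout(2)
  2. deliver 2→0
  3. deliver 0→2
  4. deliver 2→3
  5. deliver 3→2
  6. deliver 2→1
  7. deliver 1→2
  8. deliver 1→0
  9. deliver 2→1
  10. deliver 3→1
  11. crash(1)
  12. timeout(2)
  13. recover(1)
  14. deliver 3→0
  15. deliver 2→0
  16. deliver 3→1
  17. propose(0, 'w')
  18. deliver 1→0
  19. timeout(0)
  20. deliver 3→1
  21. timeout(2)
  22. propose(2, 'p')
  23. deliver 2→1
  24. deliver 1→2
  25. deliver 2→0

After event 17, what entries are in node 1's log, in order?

empty

1. timeout(2):  <2:cand b6 ->
2. deliver 2→0:  <0:foll b6 ->
3. deliver 0→2:  nop
4. deliver 2→3:  <3:foll b6 ->
5. deliver 3→2:  <2:lead b6 ->
6. deliver 2→1:  <1:foll b6 ->
7. deliver 1→2:  nop
8. deliver 1→0:  nop
9. deliver 2→1:  nop
10. deliver 3→1:  nop
11. crash(1):  <1:✗foll b6 ->
12. timeout(2):  <2:cand b10 ->
13. recover(1):  <1:foll b6 ->
14. deliver 3→0:  nop
15. deliver 2→0:  <0:foll b10 ->
16. deliver 3→1:  nop
17. propose(0,'w'):  nop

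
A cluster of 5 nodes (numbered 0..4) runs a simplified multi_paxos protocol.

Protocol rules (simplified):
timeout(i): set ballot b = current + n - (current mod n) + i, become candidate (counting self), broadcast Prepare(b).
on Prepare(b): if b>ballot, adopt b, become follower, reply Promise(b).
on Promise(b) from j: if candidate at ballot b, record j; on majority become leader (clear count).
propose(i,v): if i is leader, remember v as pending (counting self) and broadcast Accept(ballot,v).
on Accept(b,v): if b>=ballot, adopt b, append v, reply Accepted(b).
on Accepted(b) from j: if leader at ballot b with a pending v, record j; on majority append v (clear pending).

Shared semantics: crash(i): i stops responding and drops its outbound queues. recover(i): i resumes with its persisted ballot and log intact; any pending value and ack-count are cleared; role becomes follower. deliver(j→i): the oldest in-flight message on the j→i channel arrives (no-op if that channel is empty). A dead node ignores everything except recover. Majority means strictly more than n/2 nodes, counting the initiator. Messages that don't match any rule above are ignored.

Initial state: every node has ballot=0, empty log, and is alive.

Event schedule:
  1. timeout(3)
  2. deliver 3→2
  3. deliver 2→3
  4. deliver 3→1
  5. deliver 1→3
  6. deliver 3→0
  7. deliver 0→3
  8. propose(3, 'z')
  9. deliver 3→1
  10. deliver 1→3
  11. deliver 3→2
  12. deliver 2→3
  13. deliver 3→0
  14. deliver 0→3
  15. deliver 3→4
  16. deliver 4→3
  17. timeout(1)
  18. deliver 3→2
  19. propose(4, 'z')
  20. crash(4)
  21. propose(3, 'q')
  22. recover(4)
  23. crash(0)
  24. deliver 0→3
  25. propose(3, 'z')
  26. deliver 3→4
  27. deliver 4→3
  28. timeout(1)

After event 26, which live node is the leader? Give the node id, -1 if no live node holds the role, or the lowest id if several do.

after 1 — timeout(3): n3:cand/b8/[-]
after 2 — deliver 3→2: n2:foll/b8/[-]
after 3 — deliver 2→3: ·
after 4 — deliver 3→1: n1:foll/b8/[-]
after 5 — deliver 1→3: n3:lead/b8/[-]
after 6 — deliver 3→0: n0:foll/b8/[-]
after 7 — deliver 0→3: ·
after 8 — propose(3,'z'): ·
after 9 — deliver 3→1: n1:foll/b8/[z]
after 10 — deliver 1→3: ·
after 11 — deliver 3→2: n2:foll/b8/[z]
after 12 — deliver 2→3: n3:lead/b8/[z]
after 13 — deliver 3→0: n0:foll/b8/[z]
after 14 — deliver 0→3: ·
after 15 — deliver 3→4: n4:foll/b8/[-]
after 16 — deliver 4→3: ·
after 17 — timeout(1): n1:cand/b11/[z]
after 18 — deliver 3→2: ·
after 19 — propose(4,'z'): ·
after 20 — crash(4): n4:✗foll/b8/[-]
after 21 — propose(3,'q'): ·
after 22 — recover(4): n4:foll/b8/[-]
after 23 — crash(0): n0:✗foll/b8/[z]
after 24 — deliver 0→3: ·
after 25 — propose(3,'z'): ·
after 26 — deliver 3→4: n4:foll/b8/[z]

3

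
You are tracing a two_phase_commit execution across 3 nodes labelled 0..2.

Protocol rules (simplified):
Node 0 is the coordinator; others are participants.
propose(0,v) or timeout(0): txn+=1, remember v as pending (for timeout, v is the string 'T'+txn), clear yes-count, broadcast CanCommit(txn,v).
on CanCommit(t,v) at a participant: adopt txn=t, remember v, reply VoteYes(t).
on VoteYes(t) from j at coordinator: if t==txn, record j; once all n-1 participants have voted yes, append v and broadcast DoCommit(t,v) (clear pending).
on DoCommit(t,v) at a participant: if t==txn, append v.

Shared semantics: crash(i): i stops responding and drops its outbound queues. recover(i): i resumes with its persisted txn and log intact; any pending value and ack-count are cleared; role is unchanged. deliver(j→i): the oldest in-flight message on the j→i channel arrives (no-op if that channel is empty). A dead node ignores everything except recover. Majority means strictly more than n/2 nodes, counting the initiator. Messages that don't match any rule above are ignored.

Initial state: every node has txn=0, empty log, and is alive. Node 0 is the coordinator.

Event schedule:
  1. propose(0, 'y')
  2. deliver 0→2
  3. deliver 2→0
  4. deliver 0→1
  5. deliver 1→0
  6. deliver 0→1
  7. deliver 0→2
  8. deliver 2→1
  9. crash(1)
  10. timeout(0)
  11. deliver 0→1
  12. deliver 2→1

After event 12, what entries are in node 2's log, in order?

y

1. propose(0,'y'):  <0:coor t1 ->
2. deliver 0→2:  <2:part t1 ->
3. deliver 2→0:  nop
4. deliver 0→1:  <1:part t1 ->
5. deliver 1→0:  <0:coor t1 y>
6. deliver 0→1:  <1:part t1 y>
7. deliver 0→2:  <2:part t1 y>
8. deliver 2→1:  nop
9. crash(1):  <1:✗part t1 y>
10. timeout(0):  <0:coor t2 y>
11. deliver 0→1:  nop
12. deliver 2→1:  nop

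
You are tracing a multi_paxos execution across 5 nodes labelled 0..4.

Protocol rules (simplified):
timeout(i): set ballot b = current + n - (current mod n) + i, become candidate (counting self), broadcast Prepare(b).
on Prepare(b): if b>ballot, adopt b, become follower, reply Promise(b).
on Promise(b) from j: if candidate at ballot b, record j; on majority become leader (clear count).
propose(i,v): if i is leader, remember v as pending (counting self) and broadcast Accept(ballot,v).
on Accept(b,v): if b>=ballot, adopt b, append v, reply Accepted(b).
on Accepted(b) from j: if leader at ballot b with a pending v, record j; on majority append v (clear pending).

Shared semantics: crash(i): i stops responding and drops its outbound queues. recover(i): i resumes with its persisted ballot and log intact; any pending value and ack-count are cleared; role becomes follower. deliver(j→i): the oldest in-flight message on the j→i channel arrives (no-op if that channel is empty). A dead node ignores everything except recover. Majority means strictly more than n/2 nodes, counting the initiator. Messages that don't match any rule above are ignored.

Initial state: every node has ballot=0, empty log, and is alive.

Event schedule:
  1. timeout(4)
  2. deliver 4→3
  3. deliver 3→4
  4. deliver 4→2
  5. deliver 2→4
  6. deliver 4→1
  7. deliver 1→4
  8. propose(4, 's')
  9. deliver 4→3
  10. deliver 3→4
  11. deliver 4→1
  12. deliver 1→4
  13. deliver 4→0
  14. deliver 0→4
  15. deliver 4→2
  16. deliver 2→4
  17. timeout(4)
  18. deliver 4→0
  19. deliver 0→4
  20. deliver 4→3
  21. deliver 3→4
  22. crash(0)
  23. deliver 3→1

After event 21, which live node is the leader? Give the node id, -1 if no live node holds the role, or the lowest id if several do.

-1

step 1 timeout(4): 4={cand,b=9,log=-}
step 2 deliver 4→3: 3={foll,b=9,log=-}
step 3 deliver 3→4: —
step 4 deliver 4→2: 2={foll,b=9,log=-}
step 5 deliver 2→4: 4={lead,b=9,log=-}
step 6 deliver 4→1: 1={foll,b=9,log=-}
step 7 deliver 1→4: —
step 8 propose(4,'s'): —
step 9 deliver 4→3: 3={foll,b=9,log=s}
step 10 deliver 3→4: —
step 11 deliver 4→1: 1={foll,b=9,log=s}
step 12 deliver 1→4: 4={lead,b=9,log=s}
step 13 deliver 4→0: 0={foll,b=9,log=-}
step 14 deliver 0→4: —
step 15 deliver 4→2: 2={foll,b=9,log=s}
step 16 deliver 2→4: —
step 17 timeout(4): 4={cand,b=14,log=s}
step 18 deliver 4→0: 0={foll,b=9,log=s}
step 19 deliver 0→4: —
step 20 deliver 4→3: 3={foll,b=14,log=s}
step 21 deliver 3→4: —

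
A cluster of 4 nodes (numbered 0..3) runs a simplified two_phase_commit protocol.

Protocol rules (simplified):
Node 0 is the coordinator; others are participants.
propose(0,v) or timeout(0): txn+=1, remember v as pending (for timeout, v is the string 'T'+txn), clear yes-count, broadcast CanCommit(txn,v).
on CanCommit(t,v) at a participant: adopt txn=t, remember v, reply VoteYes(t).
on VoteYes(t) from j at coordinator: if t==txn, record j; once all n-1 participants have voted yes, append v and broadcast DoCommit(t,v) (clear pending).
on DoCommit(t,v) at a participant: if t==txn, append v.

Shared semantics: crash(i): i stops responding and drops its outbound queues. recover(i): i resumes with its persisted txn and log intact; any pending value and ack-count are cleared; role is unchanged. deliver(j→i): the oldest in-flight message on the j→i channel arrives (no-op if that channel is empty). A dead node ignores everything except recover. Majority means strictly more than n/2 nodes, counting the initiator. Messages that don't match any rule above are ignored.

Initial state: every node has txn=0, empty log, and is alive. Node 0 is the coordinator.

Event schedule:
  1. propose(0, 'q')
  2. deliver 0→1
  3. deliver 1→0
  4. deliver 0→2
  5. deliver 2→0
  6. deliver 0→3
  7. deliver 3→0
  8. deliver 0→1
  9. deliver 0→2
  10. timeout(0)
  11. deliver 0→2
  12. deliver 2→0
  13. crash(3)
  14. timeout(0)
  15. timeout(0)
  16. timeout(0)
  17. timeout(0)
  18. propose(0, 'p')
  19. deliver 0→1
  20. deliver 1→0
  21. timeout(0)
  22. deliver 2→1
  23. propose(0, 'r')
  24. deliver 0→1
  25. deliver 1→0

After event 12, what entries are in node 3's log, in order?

1. propose(0,'q'):  <0:coor t1 ->
2. deliver 0→1:  <1:part t1 ->
3. deliver 1→0:  nop
4. deliver 0→2:  <2:part t1 ->
5. deliver 2→0:  nop
6. deliver 0→3:  <3:part t1 ->
7. deliver 3→0:  <0:coor t1 q>
8. deliver 0→1:  <1:part t1 q>
9. deliver 0→2:  <2:part t1 q>
10. timeout(0):  <0:coor t2 q>
11. deliver 0→2:  <2:part t2 q>
12. deliver 2→0:  nop

empty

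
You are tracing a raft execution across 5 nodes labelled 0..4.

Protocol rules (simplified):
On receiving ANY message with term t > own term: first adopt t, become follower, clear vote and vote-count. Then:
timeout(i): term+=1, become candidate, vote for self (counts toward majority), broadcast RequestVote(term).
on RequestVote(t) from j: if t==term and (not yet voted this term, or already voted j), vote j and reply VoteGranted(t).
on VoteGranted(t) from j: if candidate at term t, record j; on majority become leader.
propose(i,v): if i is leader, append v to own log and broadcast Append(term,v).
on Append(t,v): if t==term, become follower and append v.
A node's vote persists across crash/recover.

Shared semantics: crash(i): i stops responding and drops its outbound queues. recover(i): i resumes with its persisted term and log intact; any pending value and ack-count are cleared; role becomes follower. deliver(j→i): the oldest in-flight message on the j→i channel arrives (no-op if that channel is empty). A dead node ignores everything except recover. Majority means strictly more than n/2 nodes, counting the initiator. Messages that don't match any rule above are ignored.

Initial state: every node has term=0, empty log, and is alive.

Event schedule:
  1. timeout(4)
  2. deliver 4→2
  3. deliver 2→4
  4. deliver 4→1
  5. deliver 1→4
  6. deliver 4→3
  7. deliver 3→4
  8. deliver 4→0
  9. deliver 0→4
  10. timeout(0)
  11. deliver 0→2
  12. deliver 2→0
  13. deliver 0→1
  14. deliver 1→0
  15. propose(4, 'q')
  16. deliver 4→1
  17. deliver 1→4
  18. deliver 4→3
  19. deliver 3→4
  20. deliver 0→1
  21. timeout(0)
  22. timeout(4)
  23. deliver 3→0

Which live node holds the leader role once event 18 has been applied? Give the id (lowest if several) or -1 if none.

0

1. timeout(4):  <4:cand t1 ->
2. deliver 4→2:  <2:foll t1 ->
3. deliver 2→4:  nop
4. deliver 4→1:  <1:foll t1 ->
5. deliver 1→4:  <4:lead t1 ->
6. deliver 4→3:  <3:foll t1 ->
7. deliver 3→4:  nop
8. deliver 4→0:  <0:foll t1 ->
9. deliver 0→4:  nop
10. timeout(0):  <0:cand t2 ->
11. deliver 0→2:  <2:foll t2 ->
12. deliver 2→0:  nop
13. deliver 0→1:  <1:foll t2 ->
14. deliver 1→0:  <0:lead t2 ->
15. propose(4,'q'):  <4:lead t1 q>
16. deliver 4→1:  nop
17. deliver 1→4:  nop
18. deliver 4→3:  <3:foll t1 q>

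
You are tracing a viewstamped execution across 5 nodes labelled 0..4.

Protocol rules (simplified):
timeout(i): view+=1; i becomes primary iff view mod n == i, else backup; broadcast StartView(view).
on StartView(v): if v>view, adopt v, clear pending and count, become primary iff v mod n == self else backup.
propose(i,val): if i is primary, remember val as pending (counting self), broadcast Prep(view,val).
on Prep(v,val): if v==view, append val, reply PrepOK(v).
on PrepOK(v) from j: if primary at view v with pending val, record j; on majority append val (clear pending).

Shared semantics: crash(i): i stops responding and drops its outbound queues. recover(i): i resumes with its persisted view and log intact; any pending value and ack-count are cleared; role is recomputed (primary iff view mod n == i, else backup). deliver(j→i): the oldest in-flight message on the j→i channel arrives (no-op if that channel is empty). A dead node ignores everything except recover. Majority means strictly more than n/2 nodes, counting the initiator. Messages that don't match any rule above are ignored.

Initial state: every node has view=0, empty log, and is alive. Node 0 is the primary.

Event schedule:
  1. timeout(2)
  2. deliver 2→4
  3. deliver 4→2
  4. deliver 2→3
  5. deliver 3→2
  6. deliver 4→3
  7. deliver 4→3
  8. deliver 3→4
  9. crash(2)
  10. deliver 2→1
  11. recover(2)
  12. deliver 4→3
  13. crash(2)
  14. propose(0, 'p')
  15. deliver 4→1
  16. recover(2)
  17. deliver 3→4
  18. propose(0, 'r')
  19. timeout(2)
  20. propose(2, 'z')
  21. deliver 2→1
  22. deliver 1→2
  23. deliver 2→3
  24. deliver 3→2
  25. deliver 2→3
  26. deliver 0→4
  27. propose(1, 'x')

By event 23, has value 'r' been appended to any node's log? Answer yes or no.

no

step 1 timeout(2): 2={back,v=1,log=-}
step 2 deliver 2→4: 4={back,v=1,log=-}
step 3 deliver 4→2: —
step 4 deliver 2→3: 3={back,v=1,log=-}
step 5 deliver 3→2: —
step 6 deliver 4→3: —
step 7 deliver 4→3: —
step 8 deliver 3→4: —
step 9 crash(2): 2={✗back,v=1,log=-}
step 10 deliver 2→1: —
step 11 recover(2): 2={back,v=1,log=-}
step 12 deliver 4→3: —
step 13 crash(2): 2={✗back,v=1,log=-}
step 14 propose(0,'p'): —
step 15 deliver 4→1: —
step 16 recover(2): 2={back,v=1,log=-}
step 17 deliver 3→4: —
step 18 propose(0,'r'): —
step 19 timeout(2): 2={prim,v=2,log=-}
step 20 propose(2,'z'): —
step 21 deliver 2→1: 1={back,v=2,log=-}
step 22 deliver 1→2: —
step 23 deliver 2→3: 3={back,v=2,log=-}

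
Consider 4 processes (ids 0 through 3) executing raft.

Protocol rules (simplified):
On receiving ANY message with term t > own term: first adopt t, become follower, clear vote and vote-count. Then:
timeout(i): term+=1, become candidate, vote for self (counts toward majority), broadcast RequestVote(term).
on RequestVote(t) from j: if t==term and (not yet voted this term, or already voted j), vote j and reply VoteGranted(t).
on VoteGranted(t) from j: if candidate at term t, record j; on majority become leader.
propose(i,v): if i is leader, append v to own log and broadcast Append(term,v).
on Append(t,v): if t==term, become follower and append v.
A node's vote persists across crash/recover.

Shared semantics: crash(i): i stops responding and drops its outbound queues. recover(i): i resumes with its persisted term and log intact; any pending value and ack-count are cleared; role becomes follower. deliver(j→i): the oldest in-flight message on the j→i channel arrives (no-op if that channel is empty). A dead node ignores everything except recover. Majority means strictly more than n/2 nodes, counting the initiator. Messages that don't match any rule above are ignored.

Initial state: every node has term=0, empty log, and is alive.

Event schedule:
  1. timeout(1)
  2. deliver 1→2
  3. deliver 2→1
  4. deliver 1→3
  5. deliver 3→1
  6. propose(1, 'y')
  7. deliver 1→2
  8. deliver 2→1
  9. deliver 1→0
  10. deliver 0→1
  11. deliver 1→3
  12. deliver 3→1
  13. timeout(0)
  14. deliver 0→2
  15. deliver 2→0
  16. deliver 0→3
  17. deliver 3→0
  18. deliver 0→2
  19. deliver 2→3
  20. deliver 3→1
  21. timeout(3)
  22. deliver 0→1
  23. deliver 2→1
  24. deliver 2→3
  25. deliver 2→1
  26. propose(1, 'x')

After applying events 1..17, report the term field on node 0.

2

[1] timeout(1) → N1(cand t1 [-])
[2] deliver 1→2 → N2(foll t1 [-])
[3] deliver 2→1 → ∅
[4] deliver 1→3 → N3(foll t1 [-])
[5] deliver 3→1 → N1(lead t1 [-])
[6] propose(1,'y') → N1(lead t1 [y])
[7] deliver 1→2 → N2(foll t1 [y])
[8] deliver 2→1 → ∅
[9] deliver 1→0 → N0(foll t1 [-])
[10] deliver 0→1 → ∅
[11] deliver 1→3 → N3(foll t1 [y])
[12] deliver 3→1 → ∅
[13] timeout(0) → N0(cand t2 [-])
[14] deliver 0→2 → N2(foll t2 [y])
[15] deliver 2→0 → ∅
[16] deliver 0→3 → N3(foll t2 [y])
[17] deliver 3→0 → N0(lead t2 [-])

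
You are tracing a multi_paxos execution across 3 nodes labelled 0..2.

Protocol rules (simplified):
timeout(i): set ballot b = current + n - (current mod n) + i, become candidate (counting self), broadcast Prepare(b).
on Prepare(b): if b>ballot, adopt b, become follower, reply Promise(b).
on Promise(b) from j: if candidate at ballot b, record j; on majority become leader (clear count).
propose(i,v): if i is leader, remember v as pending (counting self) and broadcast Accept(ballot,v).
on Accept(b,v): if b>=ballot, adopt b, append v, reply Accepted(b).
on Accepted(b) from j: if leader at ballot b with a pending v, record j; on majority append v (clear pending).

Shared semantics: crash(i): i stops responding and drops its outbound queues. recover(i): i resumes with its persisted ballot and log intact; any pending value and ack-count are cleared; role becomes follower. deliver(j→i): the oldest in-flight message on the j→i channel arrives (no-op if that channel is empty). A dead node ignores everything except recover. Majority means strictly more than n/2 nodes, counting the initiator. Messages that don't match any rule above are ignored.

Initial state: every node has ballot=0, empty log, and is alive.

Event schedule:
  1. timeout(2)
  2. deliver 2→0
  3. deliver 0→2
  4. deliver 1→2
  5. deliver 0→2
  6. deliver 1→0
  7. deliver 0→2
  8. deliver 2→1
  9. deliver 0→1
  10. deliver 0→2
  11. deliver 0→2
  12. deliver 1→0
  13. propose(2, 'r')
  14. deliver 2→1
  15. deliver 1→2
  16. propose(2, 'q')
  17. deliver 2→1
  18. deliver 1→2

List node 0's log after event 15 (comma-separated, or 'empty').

empty

step 1 timeout(2): 2={cand,b=5,log=-}
step 2 deliver 2→0: 0={foll,b=5,log=-}
step 3 deliver 0→2: 2={lead,b=5,log=-}
step 4 deliver 1→2: —
step 5 deliver 0→2: —
step 6 deliver 1→0: —
step 7 deliver 0→2: —
step 8 deliver 2→1: 1={foll,b=5,log=-}
step 9 deliver 0→1: —
step 10 deliver 0→2: —
step 11 deliver 0→2: —
step 12 deliver 1→0: —
step 13 propose(2,'r'): —
step 14 deliver 2→1: 1={foll,b=5,log=r}
step 15 deliver 1→2: —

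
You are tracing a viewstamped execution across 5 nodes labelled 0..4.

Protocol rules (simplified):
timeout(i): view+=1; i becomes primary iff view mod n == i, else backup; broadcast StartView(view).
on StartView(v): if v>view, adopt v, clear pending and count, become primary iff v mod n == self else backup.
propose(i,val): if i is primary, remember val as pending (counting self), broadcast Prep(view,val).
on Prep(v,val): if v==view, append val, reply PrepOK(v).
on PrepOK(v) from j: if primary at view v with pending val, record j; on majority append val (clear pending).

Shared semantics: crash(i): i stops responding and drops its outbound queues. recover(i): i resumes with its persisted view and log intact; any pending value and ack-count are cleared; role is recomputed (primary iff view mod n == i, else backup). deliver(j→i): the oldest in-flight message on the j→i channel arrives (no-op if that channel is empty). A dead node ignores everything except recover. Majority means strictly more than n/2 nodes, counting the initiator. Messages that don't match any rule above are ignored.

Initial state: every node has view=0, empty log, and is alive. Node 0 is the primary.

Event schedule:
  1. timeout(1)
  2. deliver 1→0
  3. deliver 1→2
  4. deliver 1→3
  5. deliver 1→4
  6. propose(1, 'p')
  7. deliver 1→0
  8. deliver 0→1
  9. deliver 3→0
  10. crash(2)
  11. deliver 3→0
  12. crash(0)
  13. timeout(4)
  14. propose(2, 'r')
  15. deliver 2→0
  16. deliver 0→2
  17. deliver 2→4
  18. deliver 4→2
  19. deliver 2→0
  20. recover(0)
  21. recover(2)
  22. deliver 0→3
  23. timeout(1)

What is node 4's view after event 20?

2

[1] timeout(1) → N1(prim v1 [-])
[2] deliver 1→0 → N0(back v1 [-])
[3] deliver 1→2 → N2(back v1 [-])
[4] deliver 1→3 → N3(back v1 [-])
[5] deliver 1→4 → N4(back v1 [-])
[6] propose(1,'p') → ∅
[7] deliver 1→0 → N0(back v1 [p])
[8] deliver 0→1 → ∅
[9] deliver 3→0 → ∅
[10] crash(2) → N2(✗back v1 [-])
[11] deliver 3→0 → ∅
[12] crash(0) → N0(✗back v1 [p])
[13] timeout(4) → N4(back v2 [-])
[14] propose(2,'r') → ∅
[15] deliver 2→0 → ∅
[16] deliver 0→2 → ∅
[17] deliver 2→4 → ∅
[18] deliver 4→2 → ∅
[19] deliver 2→0 → ∅
[20] recover(0) → N0(back v1 [p])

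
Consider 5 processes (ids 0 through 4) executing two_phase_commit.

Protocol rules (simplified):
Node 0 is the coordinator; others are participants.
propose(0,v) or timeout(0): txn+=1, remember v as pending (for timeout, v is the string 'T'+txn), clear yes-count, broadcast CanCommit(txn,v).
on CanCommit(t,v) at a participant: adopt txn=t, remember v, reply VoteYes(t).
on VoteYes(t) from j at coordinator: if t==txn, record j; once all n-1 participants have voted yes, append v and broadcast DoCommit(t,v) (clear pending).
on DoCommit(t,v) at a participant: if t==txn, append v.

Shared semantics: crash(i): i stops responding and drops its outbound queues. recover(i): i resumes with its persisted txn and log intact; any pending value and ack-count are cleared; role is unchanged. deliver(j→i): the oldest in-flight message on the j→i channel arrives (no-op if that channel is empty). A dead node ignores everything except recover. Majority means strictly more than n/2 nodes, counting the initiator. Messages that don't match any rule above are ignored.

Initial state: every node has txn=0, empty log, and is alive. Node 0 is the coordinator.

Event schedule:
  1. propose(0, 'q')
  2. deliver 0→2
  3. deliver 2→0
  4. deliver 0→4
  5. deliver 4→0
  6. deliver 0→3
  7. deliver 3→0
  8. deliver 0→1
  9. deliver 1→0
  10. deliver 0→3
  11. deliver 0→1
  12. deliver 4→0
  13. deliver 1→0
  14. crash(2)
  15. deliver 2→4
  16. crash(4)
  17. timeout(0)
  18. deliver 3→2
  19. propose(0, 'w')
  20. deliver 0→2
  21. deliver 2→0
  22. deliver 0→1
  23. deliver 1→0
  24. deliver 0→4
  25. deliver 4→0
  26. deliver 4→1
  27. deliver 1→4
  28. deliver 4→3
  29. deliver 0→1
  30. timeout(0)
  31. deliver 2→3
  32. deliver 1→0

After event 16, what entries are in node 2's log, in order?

empty

1. propose(0,'q'):  <0:coor t1 ->
2. deliver 0→2:  <2:part t1 ->
3. deliver 2→0:  nop
4. deliver 0→4:  <4:part t1 ->
5. deliver 4→0:  nop
6. deliver 0→3:  <3:part t1 ->
7. deliver 3→0:  nop
8. deliver 0→1:  <1:part t1 ->
9. deliver 1→0:  <0:coor t1 q>
10. deliver 0→3:  <3:part t1 q>
11. deliver 0→1:  <1:part t1 q>
12. deliver 4→0:  nop
13. deliver 1→0:  nop
14. crash(2):  <2:✗part t1 ->
15. deliver 2→4:  nop
16. crash(4):  <4:✗part t1 ->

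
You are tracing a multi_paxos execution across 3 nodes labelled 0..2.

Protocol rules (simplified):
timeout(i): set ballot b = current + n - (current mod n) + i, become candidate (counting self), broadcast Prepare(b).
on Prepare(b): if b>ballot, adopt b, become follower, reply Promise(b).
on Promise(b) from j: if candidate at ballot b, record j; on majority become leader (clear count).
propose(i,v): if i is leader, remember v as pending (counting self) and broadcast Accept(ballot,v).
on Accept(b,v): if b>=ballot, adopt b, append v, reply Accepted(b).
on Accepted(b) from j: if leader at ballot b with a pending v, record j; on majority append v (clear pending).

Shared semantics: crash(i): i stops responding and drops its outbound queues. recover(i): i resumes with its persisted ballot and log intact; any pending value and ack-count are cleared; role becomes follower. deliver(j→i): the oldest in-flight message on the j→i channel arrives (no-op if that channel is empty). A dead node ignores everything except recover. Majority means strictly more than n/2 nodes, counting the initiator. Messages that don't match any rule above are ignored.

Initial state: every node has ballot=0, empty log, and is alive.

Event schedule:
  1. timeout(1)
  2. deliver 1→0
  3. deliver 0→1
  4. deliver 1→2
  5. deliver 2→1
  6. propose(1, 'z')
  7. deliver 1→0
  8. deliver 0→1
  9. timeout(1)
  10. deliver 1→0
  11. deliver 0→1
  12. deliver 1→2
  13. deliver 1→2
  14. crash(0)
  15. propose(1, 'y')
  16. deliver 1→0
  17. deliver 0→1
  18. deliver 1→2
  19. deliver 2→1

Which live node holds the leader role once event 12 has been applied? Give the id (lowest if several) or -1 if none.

e1 timeout(1): 1[cand,b=4,-]
e2 deliver 1→0: 0[foll,b=4,-]
e3 deliver 0→1: 1[lead,b=4,-]
e4 deliver 1→2: 2[foll,b=4,-]
e5 deliver 2→1: ·
e6 propose(1,'z'): ·
e7 deliver 1→0: 0[foll,b=4,z]
e8 deliver 0→1: 1[lead,b=4,z]
e9 timeout(1): 1[cand,b=7,z]
e10 deliver 1→0: 0[foll,b=7,z]
e11 deliver 0→1: 1[lead,b=7,z]
e12 deliver 1→2: 2[foll,b=4,z]

1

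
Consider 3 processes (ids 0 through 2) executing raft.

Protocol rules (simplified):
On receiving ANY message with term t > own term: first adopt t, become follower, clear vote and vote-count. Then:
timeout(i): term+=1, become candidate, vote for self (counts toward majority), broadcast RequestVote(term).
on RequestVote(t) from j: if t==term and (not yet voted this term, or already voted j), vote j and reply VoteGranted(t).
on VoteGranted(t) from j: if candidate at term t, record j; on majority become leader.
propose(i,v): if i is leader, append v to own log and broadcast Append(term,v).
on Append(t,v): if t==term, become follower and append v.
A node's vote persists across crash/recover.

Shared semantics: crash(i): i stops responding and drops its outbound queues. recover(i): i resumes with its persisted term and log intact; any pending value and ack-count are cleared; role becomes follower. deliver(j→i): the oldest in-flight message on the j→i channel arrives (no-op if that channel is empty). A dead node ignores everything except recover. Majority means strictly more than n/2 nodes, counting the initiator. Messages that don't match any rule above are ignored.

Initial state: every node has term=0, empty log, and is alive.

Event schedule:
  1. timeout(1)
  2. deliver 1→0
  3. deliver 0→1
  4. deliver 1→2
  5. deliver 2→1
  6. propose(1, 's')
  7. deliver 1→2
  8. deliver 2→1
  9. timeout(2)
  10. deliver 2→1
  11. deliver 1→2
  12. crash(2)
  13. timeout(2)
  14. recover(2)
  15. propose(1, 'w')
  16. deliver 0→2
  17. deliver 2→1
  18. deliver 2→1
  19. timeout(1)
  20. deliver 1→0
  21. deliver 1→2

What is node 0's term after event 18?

after 1 — timeout(1): n1:cand/t1/[-]
after 2 — deliver 1→0: n0:foll/t1/[-]
after 3 — deliver 0→1: n1:lead/t1/[-]
after 4 — deliver 1→2: n2:foll/t1/[-]
after 5 — deliver 2→1: ·
after 6 — propose(1,'s'): n1:lead/t1/[s]
after 7 — deliver 1→2: n2:foll/t1/[s]
after 8 — deliver 2→1: ·
after 9 — timeout(2): n2:cand/t2/[s]
after 10 — deliver 2→1: n1:foll/t2/[s]
after 11 — deliver 1→2: n2:lead/t2/[s]
after 12 — crash(2): n2:✗lead/t2/[s]
after 13 — timeout(2): ·
after 14 — recover(2): n2:foll/t2/[s]
after 15 — propose(1,'w'): ·
after 16 — deliver 0→2: ·
after 17 — deliver 2→1: ·
after 18 — deliver 2→1: ·

1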